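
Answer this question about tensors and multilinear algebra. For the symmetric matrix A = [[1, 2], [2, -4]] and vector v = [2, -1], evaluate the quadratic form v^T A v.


First compute Av:
(Av)_1 = 1*2 + 2*-1 = 0
(Av)_2 = 2*2 + -4*-1 = 8
Av = [0, 8]
Then v^T (Av) = 2*0 + -1*8
= 0 + -8 = -8

-8


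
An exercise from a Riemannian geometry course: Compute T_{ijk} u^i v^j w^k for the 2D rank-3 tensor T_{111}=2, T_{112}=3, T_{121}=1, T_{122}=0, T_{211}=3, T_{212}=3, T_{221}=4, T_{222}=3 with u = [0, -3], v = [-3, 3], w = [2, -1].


S = sum over i,j,k of T_{ijk} u_i v_j w_k. Expanding all 8 terms:
T_{111}*u_1*v_1*w_1 = 2*0*-3*2 = 0  (running total: 0)
T_{112}*u_1*v_1*w_2 = 3*0*-3*-1 = 0  (running total: 0)
T_{121}*u_1*v_2*w_1 = 1*0*3*2 = 0  (running total: 0)
T_{122}*u_1*v_2*w_2 = 0*0*3*-1 = 0  (running total: 0)
T_{211}*u_2*v_1*w_1 = 3*-3*-3*2 = 54  (running total: 54)
T_{212}*u_2*v_1*w_2 = 3*-3*-3*-1 = -27  (running total: 27)
T_{221}*u_2*v_2*w_1 = 4*-3*3*2 = -72  (running total: -45)
T_{222}*u_2*v_2*w_2 = 3*-3*3*-1 = 27  (running total: -18)
S = -18

-18


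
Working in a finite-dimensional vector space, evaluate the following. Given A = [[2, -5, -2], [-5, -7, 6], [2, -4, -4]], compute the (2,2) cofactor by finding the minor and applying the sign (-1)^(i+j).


To find cofactor C_{22}, delete row 2 and column 2.
The resulting 2x2 submatrix is: [[2, -2], [2, -4]]
Minor M_{22} = 2*-4 - -2*2
  = -8 - -4 = -4
Sign = (-1)^(2+2) = (-1)^4 = 1
Cofactor C_{22} = 1 * -4 = -4

-4


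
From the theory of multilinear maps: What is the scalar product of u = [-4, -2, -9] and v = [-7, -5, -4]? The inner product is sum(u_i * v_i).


The inner product u . v = sum of u_i * v_i.
Term-by-term: -4 * -7, -2 * -5, -9 * -4
Products: 28, 10, 36
Sum = 28 + 10 + 36 = 74

74


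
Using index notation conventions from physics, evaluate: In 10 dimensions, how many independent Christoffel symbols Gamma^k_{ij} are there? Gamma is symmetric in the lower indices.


Christoffel symbols Gamma^k_{ij} are symmetric in i,j, so there are d * d(d+1)/2 independent symbols.
d = 10
d(d+1)/2 = 10 * 11 / 2 = 55
Total = 10 * 55 = 550

550


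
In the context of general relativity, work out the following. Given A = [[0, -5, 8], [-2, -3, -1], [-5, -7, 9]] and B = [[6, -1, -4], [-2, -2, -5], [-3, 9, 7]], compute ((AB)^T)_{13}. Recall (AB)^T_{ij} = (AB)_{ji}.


(AB)^T_{ij} = (AB)_{ji} = sum_k A_{jk} B_{ki}.
For i=1, j=3 we need (AB)_{31}:
A_{31} * B_{11} = -5 * 6 = -30
A_{32} * B_{21} = -7 * -2 = 14
A_{33} * B_{31} = 9 * -3 = -27
Sum = -30 + 14 + -27 = -43

-43


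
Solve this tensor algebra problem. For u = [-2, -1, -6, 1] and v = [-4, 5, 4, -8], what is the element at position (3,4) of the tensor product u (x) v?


The outer product entry T_{ij} = u_i * v_j.
We need i=3, j=4.
u_3 = -6, v_4 = -8
T_{3,4} = -6 * -8 = 48

48


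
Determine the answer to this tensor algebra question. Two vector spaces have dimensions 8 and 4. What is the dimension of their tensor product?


The dimension of a tensor product is the product of dimensions.
dim(V) = 8, dim(W) = 4
dim(V (x) W) = 8 * 4 = 32

32


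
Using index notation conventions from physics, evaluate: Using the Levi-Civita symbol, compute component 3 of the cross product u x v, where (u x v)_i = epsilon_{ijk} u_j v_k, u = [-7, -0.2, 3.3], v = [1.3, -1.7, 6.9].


(u x v)_3 = sum_{j,k} epsilon_{3jk} u_j v_k. Only permutations of (1,2,3) contribute; the two non-zero terms are:
eps_{312} u_1 v_2 = 1 * -7 * -1.7 = 11.9
eps_{321} u_2 v_1 = -1 * -0.2 * 1.3 = 0.26
(u x v)_3 = 12.16

12.16


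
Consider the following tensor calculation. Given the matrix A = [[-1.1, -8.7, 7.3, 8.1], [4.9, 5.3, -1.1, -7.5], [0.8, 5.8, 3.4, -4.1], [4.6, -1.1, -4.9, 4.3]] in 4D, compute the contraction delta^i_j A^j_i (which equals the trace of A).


The contraction (trace) of a rank-2 tensor is the sum of its diagonal elements.
Diagonal entries: A[1,1] = -1.1, A[2,2] = 5.3, A[3,3] = 3.4, A[4,4] = 4.3
Tr(A) = -1.1 + 5.3 + 3.4 + 4.3 = 11.9

11.9


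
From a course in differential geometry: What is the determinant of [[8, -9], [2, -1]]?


For a 2x2 matrix [[a, b], [c, d]], det = a*d - b*c.
a = 8, b = -9, c = 2, d = -1
a*d = 8 * -1 = -8
b*c = -9 * 2 = -18
det = -8 - -18 = 10

10


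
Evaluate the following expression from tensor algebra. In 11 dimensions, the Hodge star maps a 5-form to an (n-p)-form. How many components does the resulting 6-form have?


The Hodge dual of a p-form on an n-dimensional manifold is an (n-p)-form.
n = 11, p = 5, so dual degree = 11 - 5 = 6
The number of components is C(n, n-p) = C(11, 6) = 462

462


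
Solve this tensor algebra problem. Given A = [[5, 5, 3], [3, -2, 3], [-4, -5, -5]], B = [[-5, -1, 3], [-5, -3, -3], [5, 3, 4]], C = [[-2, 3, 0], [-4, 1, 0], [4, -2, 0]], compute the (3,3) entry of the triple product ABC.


(ABC)_{33} = sum_m (AB)_{3m} C_{m3}. First compute row 3 of AB.
(AB)_{31} = -4*-5 + -5*-5 + -5*5 = 20
(AB)_{32} = -4*-1 + -5*-3 + -5*3 = 4
(AB)_{33} = -4*3 + -5*-3 + -5*4 = -17
Now contract with column 3 of C:
(AB)_{31} * C_{13} = 20 * 0 = 0
(AB)_{32} * C_{23} = 4 * 0 = 0
(AB)_{33} * C_{33} = -17 * 0 = 0
(ABC)_{33} = 0 + 0 + 0 = 0

0


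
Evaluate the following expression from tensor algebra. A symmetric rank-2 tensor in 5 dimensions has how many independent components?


A symmetric rank-2 tensor in d dimensions has d(d+1)/2 independent components.
d = 5
d(d+1)/2 = 5 * 6 / 2 = 30 / 2 = 15

15


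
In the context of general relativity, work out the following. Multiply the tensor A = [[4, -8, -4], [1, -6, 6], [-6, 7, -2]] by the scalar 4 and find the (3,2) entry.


Scalar multiplication: (cA)_{ij} = c * A_{ij}.
c = 4
A_{32} = 7
(cA)_{32} = 4 * 7 = 28

28


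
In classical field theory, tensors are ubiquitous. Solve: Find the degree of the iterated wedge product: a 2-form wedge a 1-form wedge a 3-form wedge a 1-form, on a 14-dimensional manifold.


The degree of a wedge product is the sum of the degrees of the individual forms.
Degrees: 2, 1, 3, 1
Total degree = 2 + 1 + 3 + 1 = 7

7


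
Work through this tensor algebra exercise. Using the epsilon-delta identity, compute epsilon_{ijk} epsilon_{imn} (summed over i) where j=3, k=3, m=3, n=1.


Using the identity: epsilon_{ijk} epsilon_{imn} = delta_{jm} delta_{kn} - delta_{jn} delta_{km}.
delta_{33} = 1
delta_{31} = 0
delta_{31} = 0
delta_{33} = 1
Result = 1 * 0 - 0 * 1 = 0 - 0 = 0

0


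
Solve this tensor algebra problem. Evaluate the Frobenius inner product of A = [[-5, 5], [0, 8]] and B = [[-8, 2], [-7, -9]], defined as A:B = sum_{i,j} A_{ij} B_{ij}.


A:B = sum over all i,j of A_{ij} * B_{ij}.
Row 1: -5*-8=40, 5*2=10 => row sum = 50
Row 2: 0*-7=0, 8*-9=-72 => row sum = -72
Total = 50 + -72 = -22

-22


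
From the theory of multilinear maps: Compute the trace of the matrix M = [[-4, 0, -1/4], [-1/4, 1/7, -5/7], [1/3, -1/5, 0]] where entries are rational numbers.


The trace is the sum of diagonal entries.
Diagonal: M[1,1] = -4, M[2,2] = 1/7, M[3,3] = 0
Tr(M) = -4 + 1/7 + 0
Computing step by step:
After adding M[1,1]: -4
After adding M[2,2]: -27/7
After adding M[3,3]: -27/7
Tr(M) = -27/7

-27/7


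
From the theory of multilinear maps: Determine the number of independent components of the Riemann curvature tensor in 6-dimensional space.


The Riemann tensor in d dimensions has d^2(d^2 - 1)/12 independent components.
d = 6, so d^2 = 36
d^2 - 1 = 35
d^2(d^2 - 1) = 36 * 35 = 1260
Divide by 12: 1260 / 12 = 105

105


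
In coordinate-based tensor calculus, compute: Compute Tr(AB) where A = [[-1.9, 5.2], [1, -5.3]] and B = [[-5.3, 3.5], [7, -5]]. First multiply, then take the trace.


Tr(AB) = sum_i (AB)_{ii} where (AB)_{ii} = sum_k A_{ik} B_{ki}.
(AB)_{11} = -1.9*-5.3 + 5.2*7 = 46.47
(AB)_{22} = 1*3.5 + -5.3*-5 = 30
Tr(AB) = 46.47 + 30 = 76.47

76.47


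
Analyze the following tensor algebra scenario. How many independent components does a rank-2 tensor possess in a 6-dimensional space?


The number of components of a rank-r tensor in d dimensions is d^r.
Here d = 6 and r = 2.
6^2 = 36

36


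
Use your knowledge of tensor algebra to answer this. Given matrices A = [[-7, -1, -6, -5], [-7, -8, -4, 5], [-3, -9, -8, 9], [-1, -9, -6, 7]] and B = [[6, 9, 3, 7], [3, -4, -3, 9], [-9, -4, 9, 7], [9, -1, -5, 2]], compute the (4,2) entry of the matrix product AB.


(AB)_{ij} = sum_k A_{ik} B_{kj}.
For i=4, j=2:
A_{41} * B_{12} = -1 * 9 = -9
A_{42} * B_{22} = -9 * -4 = 36
A_{43} * B_{32} = -6 * -4 = 24
A_{44} * B_{42} = 7 * -1 = -7
Sum = -9 + 36 + 24 + -7 = 44

44


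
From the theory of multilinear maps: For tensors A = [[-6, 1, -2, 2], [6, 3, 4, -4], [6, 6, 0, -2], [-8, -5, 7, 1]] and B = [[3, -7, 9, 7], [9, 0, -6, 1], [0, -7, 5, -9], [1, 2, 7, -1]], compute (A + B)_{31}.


Tensor addition is component-wise: (A + B)_{ij} = A_{ij} + B_{ij}.
A_{31} = 6
B_{31} = 0
(A + B)_{31} = 6 + 0 = 6

6


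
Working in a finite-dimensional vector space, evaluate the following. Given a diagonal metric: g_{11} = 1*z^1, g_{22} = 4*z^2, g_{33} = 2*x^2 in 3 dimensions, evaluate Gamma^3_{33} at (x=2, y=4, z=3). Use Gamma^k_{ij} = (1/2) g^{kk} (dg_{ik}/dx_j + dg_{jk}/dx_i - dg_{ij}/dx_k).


For a diagonal metric, Gamma^k_{ij} = (1/2) g^{kk} (dg_{ik}/dx_j + dg_{jk}/dx_i - dg_{ij}/dx_k).
The metric is diagonal, so g_{ab} = 0 for a != b.
At the given point: g_{11} = 3, g_{22} = 36, g_{33} = 8
g^{33} = 1/8
dg_{33}/dx_3 = dg_{33}/dx_3 = 0
dg_{33}/dx_3 = dg_{33}/dx_3 = 0
dg_{33}/dx_3 = dg_{33}/dx_3 = 0
Numerator = 0 + 0 - 0 = 0
Gamma^3_{33} = 0 / (2 * 8) = 0

0


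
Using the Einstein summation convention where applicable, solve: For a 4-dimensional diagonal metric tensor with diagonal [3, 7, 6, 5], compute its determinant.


For a diagonal metric, the determinant is the product of diagonal entries.
Diagonal entries: 3, 7, 6, 5
det(g) = 3 * 7 * 6 * 5 = 630

630


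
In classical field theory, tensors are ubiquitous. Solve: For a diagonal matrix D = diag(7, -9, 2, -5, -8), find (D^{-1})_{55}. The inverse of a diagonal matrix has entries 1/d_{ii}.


For a diagonal matrix, the inverse has entries (D^{-1})_{ii} = 1/d_{ii}.
The diagonal entries are: d_{11} = 7, d_{22} = -9, d_{33} = 2, d_{44} = -5, d_{55} = -8
We need (D^{-1})_{55} = 1/d_{55} = 1/-8 = -1/8

-1/8


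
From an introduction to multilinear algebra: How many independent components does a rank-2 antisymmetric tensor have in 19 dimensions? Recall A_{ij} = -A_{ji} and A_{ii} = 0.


An antisymmetric rank-2 tensor satisfies A_{ij} = -A_{ji}, so diagonal entries are zero.
The independent components are the upper-triangular entries: C(n, 2) = n(n-1)/2.
n = 19
C(19, 2) = 19 * 18 / 2 = 342 / 2 = 171

171


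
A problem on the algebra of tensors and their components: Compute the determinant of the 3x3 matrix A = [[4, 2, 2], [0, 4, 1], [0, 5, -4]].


Expanding along the first row, det(A) = a11*M_11 - a12*M_12 + a13*M_13, where M_1j is the (1,j) minor.
Minor M_11 = 4*-4 - 1*5 = -21
Minor M_12 = 0*-4 - 1*0 = 0
Minor M_13 = 0*5 - 4*0 = 0
det = 4*(-21) - 2*(0) + 2*(0)
    = -84 - 0 + 0
    = -84

-84


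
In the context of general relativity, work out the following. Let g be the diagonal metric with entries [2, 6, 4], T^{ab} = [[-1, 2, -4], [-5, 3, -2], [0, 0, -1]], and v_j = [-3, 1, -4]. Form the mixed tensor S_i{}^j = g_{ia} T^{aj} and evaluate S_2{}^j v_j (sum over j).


Step 1: lower the first index. For a diagonal metric, g_{ia} T^{aj} = g_{ii} T^{ij} (no sum on i).
g_{22} = 6
S_2{}^1 = 6 * T^{21} = 6 * -5 = -30
S_2{}^2 = 6 * T^{22} = 6 * 3 = 18
S_2{}^3 = 6 * T^{23} = 6 * -2 = -12
Step 2: contract S_2{}^j with v_j.
S_2{}^1 * v_1 = -30 * -3 = 90
S_2{}^2 * v_2 = 18 * 1 = 18
S_2{}^3 * v_3 = -12 * -4 = 48
Result = 90 + 18 + 48 = 156

156


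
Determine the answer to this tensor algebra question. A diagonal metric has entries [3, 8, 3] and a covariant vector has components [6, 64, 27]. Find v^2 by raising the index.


To raise an index with a diagonal metric: v^i = v_i / g_{ii}.
For index 2: v_2 = 64, g_{22} = 8
v^2 = 64 / 8 = 8

8


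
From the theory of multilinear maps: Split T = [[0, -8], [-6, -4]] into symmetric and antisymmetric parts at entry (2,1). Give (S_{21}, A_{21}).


T_{21} = -6
T_{12} = -8
S_{21} = (-6 + -8)/2 = -14/2 = -7
A_{21} = (-6 - -8)/2 = 2/2 = 1
Check: S + A = -7 + 1 = -6 = T_{21}.

(-7, 1)


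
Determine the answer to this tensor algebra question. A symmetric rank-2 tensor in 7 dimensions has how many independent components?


A symmetric rank-2 tensor in d dimensions has d(d+1)/2 independent components.
d = 7
d(d+1)/2 = 7 * 8 / 2 = 56 / 2 = 28

28


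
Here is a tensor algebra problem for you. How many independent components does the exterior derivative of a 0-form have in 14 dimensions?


The exterior derivative of a p-form is a (p+1)-form.
Its number of independent components is C(n, p+1).
n = 14, p+1 = 1
C(14, 1) = 14

14


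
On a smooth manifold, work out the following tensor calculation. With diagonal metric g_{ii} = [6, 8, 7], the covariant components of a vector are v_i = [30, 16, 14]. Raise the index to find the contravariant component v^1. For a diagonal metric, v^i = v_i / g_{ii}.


To raise an index with a diagonal metric: v^i = v_i / g_{ii}.
For index 1: v_1 = 30, g_{11} = 6
v^1 = 30 / 6 = 5

5


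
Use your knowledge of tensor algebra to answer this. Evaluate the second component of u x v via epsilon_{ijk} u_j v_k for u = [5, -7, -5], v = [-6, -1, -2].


(u x v)_2 = sum_{j,k} epsilon_{2jk} u_j v_k. Only permutations of (1,2,3) contribute; the two non-zero terms are:
eps_{213} u_1 v_3 = -1 * 5 * -2 = 10
eps_{231} u_3 v_1 = 1 * -5 * -6 = 30
(u x v)_2 = 40

40


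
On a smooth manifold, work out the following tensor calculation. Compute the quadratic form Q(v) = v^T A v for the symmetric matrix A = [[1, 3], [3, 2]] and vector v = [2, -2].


First compute Av:
(Av)_1 = 1*2 + 3*-2 = -4
(Av)_2 = 3*2 + 2*-2 = 2
Av = [-4, 2]
Then v^T (Av) = 2*-4 + -2*2
= -8 + -4 = -12

-12


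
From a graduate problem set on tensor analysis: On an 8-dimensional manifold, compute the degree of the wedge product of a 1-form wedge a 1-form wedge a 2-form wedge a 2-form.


The degree of a wedge product is the sum of the degrees of the individual forms.
Degrees: 1, 1, 2, 2
Total degree = 1 + 1 + 2 + 2 = 6

6


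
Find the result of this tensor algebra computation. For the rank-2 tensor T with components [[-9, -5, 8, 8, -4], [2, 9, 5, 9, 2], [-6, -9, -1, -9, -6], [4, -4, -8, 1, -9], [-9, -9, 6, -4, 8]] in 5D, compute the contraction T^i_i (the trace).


The contraction (trace) of a rank-2 tensor is the sum of its diagonal elements.
Diagonal entries: A[1,1] = -9, A[2,2] = 9, A[3,3] = -1, A[4,4] = 1, A[5,5] = 8
Tr(A) = -9 + 9 + -1 + 1 + 8 = 8

8


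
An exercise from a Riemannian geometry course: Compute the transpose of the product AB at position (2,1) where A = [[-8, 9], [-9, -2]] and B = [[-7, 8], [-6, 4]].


(AB)^T_{ij} = (AB)_{ji} = sum_k A_{jk} B_{ki}.
For i=2, j=1 we need (AB)_{12}:
A_{11} * B_{12} = -8 * 8 = -64
A_{12} * B_{22} = 9 * 4 = 36
Sum = -64 + 36 = -28

-28


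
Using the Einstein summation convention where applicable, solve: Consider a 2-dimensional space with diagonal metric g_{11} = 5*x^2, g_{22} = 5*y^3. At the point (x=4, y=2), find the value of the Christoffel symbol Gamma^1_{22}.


For a diagonal metric, Gamma^k_{ij} = (1/2) g^{kk} (dg_{ik}/dx_j + dg_{jk}/dx_i - dg_{ij}/dx_k).
The metric is diagonal, so g_{ab} = 0 for a != b.
At the given point: g_{11} = 80, g_{22} = 40
g^{11} = 1/80
dg_{21}/dx_2 = 0 (off-diagonal)
dg_{21}/dx_2 = 0 (off-diagonal)
dg_{22}/dx_1 = dg_{22}/dx_1 = 0
Numerator = 0 + 0 - 0 = 0
Gamma^1_{22} = 0 / (2 * 80) = 0

0


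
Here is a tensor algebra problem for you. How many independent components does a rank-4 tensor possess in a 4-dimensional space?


The number of components of a rank-r tensor in d dimensions is d^r.
Here d = 4 and r = 4.
4^4 = 256

256


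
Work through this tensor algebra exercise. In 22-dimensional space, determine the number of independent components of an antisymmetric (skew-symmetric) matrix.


An antisymmetric rank-2 tensor satisfies A_{ij} = -A_{ji}, so diagonal entries are zero.
The independent components are the upper-triangular entries: C(n, 2) = n(n-1)/2.
n = 22
C(22, 2) = 22 * 21 / 2 = 462 / 2 = 231

231


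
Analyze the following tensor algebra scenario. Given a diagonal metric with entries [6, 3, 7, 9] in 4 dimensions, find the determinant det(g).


For a diagonal metric, the determinant is the product of diagonal entries.
Diagonal entries: 6, 3, 7, 9
det(g) = 6 * 3 * 7 * 9 = 1134

1134


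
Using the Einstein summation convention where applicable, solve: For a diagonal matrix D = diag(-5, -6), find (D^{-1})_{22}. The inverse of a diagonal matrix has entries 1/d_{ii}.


For a diagonal matrix, the inverse has entries (D^{-1})_{ii} = 1/d_{ii}.
The diagonal entries are: d_{11} = -5, d_{22} = -6
We need (D^{-1})_{22} = 1/d_{22} = 1/-6 = -1/6

-1/6


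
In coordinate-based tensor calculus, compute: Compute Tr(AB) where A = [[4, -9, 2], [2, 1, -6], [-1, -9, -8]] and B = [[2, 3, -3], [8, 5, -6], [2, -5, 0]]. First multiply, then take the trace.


Tr(AB) = sum_i (AB)_{ii} where (AB)_{ii} = sum_k A_{ik} B_{ki}.
(AB)_{11} = 4*2 + -9*8 + 2*2 = -60
(AB)_{22} = 2*3 + 1*5 + -6*-5 = 41
(AB)_{33} = -1*-3 + -9*-6 + -8*0 = 57
Tr(AB) = -60 + 41 + 57 = 38

38


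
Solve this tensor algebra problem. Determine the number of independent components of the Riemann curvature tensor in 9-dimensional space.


The Riemann tensor in d dimensions has d^2(d^2 - 1)/12 independent components.
d = 9, so d^2 = 81
d^2 - 1 = 80
d^2(d^2 - 1) = 81 * 80 = 6480
Divide by 12: 6480 / 12 = 540

540


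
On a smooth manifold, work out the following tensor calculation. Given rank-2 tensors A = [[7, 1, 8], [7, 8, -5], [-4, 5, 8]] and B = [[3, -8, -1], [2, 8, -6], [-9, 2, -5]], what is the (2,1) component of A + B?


Tensor addition is component-wise: (A + B)_{ij} = A_{ij} + B_{ij}.
A_{21} = 7
B_{21} = 2
(A + B)_{21} = 7 + 2 = 9

9


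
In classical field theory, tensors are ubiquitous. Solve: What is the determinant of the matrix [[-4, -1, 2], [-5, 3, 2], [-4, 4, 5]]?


Expanding along the first row, det(A) = a11*M_11 - a12*M_12 + a13*M_13, where M_1j is the (1,j) minor.
Minor M_11 = 3*5 - 2*4 = 7
Minor M_12 = -5*5 - 2*-4 = -17
Minor M_13 = -5*4 - 3*-4 = -8
det = -4*(7) - -1*(-17) + 2*(-8)
    = -28 - 17 + -16
    = -61

-61


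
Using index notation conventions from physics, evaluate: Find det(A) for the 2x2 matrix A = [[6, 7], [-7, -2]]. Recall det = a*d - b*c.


For a 2x2 matrix [[a, b], [c, d]], det = a*d - b*c.
a = 6, b = 7, c = -7, d = -2
a*d = 6 * -2 = -12
b*c = 7 * -7 = -49
det = -12 - -49 = 37

37


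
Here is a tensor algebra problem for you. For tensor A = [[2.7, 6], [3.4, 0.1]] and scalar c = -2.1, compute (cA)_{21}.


Scalar multiplication: (cA)_{ij} = c * A_{ij}.
c = -2.1
A_{21} = 3.4
(cA)_{21} = -2.1 * 3.4 = -7.14

-7.14


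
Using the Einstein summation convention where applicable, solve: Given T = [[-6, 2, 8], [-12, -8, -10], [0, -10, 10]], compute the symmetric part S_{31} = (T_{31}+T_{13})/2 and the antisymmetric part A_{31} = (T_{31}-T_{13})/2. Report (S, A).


T_{31} = 0
T_{13} = 8
S_{31} = (0 + 8)/2 = 8/2 = 4
A_{31} = (0 - 8)/2 = -8/2 = -4
Check: S + A = 4 + -4 = 0 = T_{31}.

(4, -4)


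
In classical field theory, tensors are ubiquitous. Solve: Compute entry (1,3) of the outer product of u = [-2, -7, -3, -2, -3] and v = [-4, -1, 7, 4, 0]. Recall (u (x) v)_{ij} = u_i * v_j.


The outer product entry T_{ij} = u_i * v_j.
We need i=1, j=3.
u_1 = -2, v_3 = 7
T_{1,3} = -2 * 7 = -14

-14


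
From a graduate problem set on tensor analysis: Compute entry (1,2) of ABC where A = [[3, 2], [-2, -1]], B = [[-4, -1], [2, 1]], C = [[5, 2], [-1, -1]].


(ABC)_{12} = sum_m (AB)_{1m} C_{m2}. First compute row 1 of AB.
(AB)_{11} = 3*-4 + 2*2 = -8
(AB)_{12} = 3*-1 + 2*1 = -1
Now contract with column 2 of C:
(AB)_{11} * C_{12} = -8 * 2 = -16
(AB)_{12} * C_{22} = -1 * -1 = 1
(ABC)_{12} = -16 + 1 = -15

-15


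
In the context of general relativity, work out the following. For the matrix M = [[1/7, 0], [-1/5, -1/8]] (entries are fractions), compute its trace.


The trace is the sum of diagonal entries.
Diagonal: M[1,1] = 1/7, M[2,2] = -1/8
Tr(M) = 1/7 + -1/8
Computing step by step:
After adding M[1,1]: 1/7
After adding M[2,2]: 1/56
Tr(M) = 1/56

1/56


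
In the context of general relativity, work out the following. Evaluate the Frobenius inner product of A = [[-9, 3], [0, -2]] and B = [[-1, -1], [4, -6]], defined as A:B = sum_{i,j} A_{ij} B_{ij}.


A:B = sum over all i,j of A_{ij} * B_{ij}.
Row 1: -9*-1=9, 3*-1=-3 => row sum = 6
Row 2: 0*4=0, -2*-6=12 => row sum = 12
Total = 6 + 12 = 18

18


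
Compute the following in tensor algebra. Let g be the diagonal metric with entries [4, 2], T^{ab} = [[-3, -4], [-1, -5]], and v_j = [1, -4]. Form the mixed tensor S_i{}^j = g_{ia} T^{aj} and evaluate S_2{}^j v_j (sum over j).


Step 1: lower the first index. For a diagonal metric, g_{ia} T^{aj} = g_{ii} T^{ij} (no sum on i).
g_{22} = 2
S_2{}^1 = 2 * T^{21} = 2 * -1 = -2
S_2{}^2 = 2 * T^{22} = 2 * -5 = -10
Step 2: contract S_2{}^j with v_j.
S_2{}^1 * v_1 = -2 * 1 = -2
S_2{}^2 * v_2 = -10 * -4 = 40
Result = -2 + 40 = 38

38


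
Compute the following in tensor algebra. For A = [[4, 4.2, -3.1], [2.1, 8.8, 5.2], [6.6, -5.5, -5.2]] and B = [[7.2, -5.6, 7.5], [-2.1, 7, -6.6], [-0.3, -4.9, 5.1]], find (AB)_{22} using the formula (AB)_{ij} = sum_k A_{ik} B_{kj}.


(AB)_{ij} = sum_k A_{ik} B_{kj}.
For i=2, j=2:
A_{21} * B_{12} = 2.1 * -5.6 = -11.76
A_{22} * B_{22} = 8.8 * 7 = 61.6
A_{23} * B_{32} = 5.2 * -4.9 = -25.48
Sum = -11.76 + 61.6 + -25.48 = 24.36

24.36


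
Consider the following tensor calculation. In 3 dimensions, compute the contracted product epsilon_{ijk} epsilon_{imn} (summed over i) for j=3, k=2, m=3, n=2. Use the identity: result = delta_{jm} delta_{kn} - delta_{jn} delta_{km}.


Using the identity: epsilon_{ijk} epsilon_{imn} = delta_{jm} delta_{kn} - delta_{jn} delta_{km}.
delta_{33} = 1
delta_{22} = 1
delta_{32} = 0
delta_{23} = 0
Result = 1 * 1 - 0 * 0 = 1 - 0 = 1

1


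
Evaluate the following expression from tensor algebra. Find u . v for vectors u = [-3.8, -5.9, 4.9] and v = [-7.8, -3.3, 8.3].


The inner product u . v = sum of u_i * v_i.
Term-by-term: -3.8 * -7.8, -5.9 * -3.3, 4.9 * 8.3
Products: 29.64, 19.47, 40.67
Sum = 29.64 + 19.47 + 40.67 = 89.78

89.78


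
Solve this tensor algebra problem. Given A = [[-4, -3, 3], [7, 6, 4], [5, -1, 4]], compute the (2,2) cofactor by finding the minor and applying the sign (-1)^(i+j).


To find cofactor C_{22}, delete row 2 and column 2.
The resulting 2x2 submatrix is: [[-4, 3], [5, 4]]
Minor M_{22} = -4*4 - 3*5
  = -16 - 15 = -31
Sign = (-1)^(2+2) = (-1)^4 = 1
Cofactor C_{22} = 1 * -31 = -31

-31


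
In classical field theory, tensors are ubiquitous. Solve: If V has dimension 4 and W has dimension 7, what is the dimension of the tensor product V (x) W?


The dimension of a tensor product is the product of dimensions.
dim(V) = 4, dim(W) = 7
dim(V (x) W) = 4 * 7 = 28

28


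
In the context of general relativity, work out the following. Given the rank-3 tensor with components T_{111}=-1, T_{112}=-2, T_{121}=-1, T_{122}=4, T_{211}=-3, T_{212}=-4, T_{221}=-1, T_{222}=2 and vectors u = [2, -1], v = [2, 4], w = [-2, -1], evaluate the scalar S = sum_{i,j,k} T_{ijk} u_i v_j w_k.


S = sum over i,j,k of T_{ijk} u_i v_j w_k. Expanding all 8 terms:
T_{111}*u_1*v_1*w_1 = -1*2*2*-2 = 8  (running total: 8)
T_{112}*u_1*v_1*w_2 = -2*2*2*-1 = 8  (running total: 16)
T_{121}*u_1*v_2*w_1 = -1*2*4*-2 = 16  (running total: 32)
T_{122}*u_1*v_2*w_2 = 4*2*4*-1 = -32  (running total: 0)
T_{211}*u_2*v_1*w_1 = -3*-1*2*-2 = -12  (running total: -12)
T_{212}*u_2*v_1*w_2 = -4*-1*2*-1 = -8  (running total: -20)
T_{221}*u_2*v_2*w_1 = -1*-1*4*-2 = -8  (running total: -28)
T_{222}*u_2*v_2*w_2 = 2*-1*4*-1 = 8  (running total: -20)
S = -20

-20


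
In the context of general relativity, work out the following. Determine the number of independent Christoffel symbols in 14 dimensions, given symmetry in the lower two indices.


Christoffel symbols Gamma^k_{ij} are symmetric in i,j, so there are d * d(d+1)/2 independent symbols.
d = 14
d(d+1)/2 = 14 * 15 / 2 = 105
Total = 14 * 105 = 1470

1470


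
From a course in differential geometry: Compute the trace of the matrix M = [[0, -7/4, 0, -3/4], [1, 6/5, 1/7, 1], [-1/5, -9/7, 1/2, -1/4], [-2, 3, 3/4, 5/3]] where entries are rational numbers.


The trace is the sum of diagonal entries.
Diagonal: M[1,1] = 0, M[2,2] = 6/5, M[3,3] = 1/2, M[4,4] = 5/3
Tr(M) = 0 + 6/5 + 1/2 + 5/3
Computing step by step:
After adding M[1,1]: 0
After adding M[2,2]: 6/5
After adding M[3,3]: 17/10
After adding M[4,4]: 101/30
Tr(M) = 101/30

101/30


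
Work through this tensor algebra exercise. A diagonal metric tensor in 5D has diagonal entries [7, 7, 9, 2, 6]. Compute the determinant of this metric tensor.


For a diagonal metric, the determinant is the product of diagonal entries.
Diagonal entries: 7, 7, 9, 2, 6
det(g) = 7 * 7 * 9 * 2 * 6 = 5292

5292


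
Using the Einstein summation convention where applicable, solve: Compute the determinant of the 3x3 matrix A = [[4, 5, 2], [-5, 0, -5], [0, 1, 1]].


Expanding along the first row, det(A) = a11*M_11 - a12*M_12 + a13*M_13, where M_1j is the (1,j) minor.
Minor M_11 = 0*1 - -5*1 = 5
Minor M_12 = -5*1 - -5*0 = -5
Minor M_13 = -5*1 - 0*0 = -5
det = 4*(5) - 5*(-5) + 2*(-5)
    = 20 - -25 + -10
    = 35

35


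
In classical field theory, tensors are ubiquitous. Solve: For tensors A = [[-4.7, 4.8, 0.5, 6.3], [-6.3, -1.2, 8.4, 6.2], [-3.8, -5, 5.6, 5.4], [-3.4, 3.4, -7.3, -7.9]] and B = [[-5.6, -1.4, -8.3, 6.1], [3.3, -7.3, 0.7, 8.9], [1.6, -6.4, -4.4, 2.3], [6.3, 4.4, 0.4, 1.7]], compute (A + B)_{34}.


Tensor addition is component-wise: (A + B)_{ij} = A_{ij} + B_{ij}.
A_{34} = 5.4
B_{34} = 2.3
(A + B)_{34} = 5.4 + 2.3 = 7.7

7.7


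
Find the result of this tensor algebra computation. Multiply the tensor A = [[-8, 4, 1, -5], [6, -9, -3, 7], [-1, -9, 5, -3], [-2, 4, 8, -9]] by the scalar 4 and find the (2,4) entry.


Scalar multiplication: (cA)_{ij} = c * A_{ij}.
c = 4
A_{24} = 7
(cA)_{24} = 4 * 7 = 28

28


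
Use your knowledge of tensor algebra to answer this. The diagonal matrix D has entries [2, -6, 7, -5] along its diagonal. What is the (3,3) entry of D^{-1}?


For a diagonal matrix, the inverse has entries (D^{-1})_{ii} = 1/d_{ii}.
The diagonal entries are: d_{11} = 2, d_{22} = -6, d_{33} = 7, d_{44} = -5
We need (D^{-1})_{33} = 1/d_{33} = 1/7 = 1/7

1/7


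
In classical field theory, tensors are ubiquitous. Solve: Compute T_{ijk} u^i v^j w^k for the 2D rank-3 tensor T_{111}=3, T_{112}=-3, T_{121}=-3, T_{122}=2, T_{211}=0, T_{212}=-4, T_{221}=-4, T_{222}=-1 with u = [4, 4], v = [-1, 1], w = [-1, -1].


S = sum over i,j,k of T_{ijk} u_i v_j w_k. Expanding all 8 terms:
T_{111}*u_1*v_1*w_1 = 3*4*-1*-1 = 12  (running total: 12)
T_{112}*u_1*v_1*w_2 = -3*4*-1*-1 = -12  (running total: 0)
T_{121}*u_1*v_2*w_1 = -3*4*1*-1 = 12  (running total: 12)
T_{122}*u_1*v_2*w_2 = 2*4*1*-1 = -8  (running total: 4)
T_{211}*u_2*v_1*w_1 = 0*4*-1*-1 = 0  (running total: 4)
T_{212}*u_2*v_1*w_2 = -4*4*-1*-1 = -16  (running total: -12)
T_{221}*u_2*v_2*w_1 = -4*4*1*-1 = 16  (running total: 4)
T_{222}*u_2*v_2*w_2 = -1*4*1*-1 = 4  (running total: 8)
S = 8

8


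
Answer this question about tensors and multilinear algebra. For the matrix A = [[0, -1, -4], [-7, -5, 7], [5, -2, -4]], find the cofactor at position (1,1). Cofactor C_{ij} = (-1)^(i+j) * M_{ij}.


To find cofactor C_{11}, delete row 1 and column 1.
The resulting 2x2 submatrix is: [[-5, 7], [-2, -4]]
Minor M_{11} = -5*-4 - 7*-2
  = 20 - -14 = 34
Sign = (-1)^(1+1) = (-1)^2 = 1
Cofactor C_{11} = 1 * 34 = 34

34


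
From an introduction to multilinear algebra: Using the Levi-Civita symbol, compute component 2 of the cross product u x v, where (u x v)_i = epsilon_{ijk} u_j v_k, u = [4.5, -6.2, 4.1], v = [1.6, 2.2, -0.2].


(u x v)_2 = sum_{j,k} epsilon_{2jk} u_j v_k. Only permutations of (1,2,3) contribute; the two non-zero terms are:
eps_{213} u_1 v_3 = -1 * 4.5 * -0.2 = 0.9
eps_{231} u_3 v_1 = 1 * 4.1 * 1.6 = 6.56
(u x v)_2 = 7.46

7.46


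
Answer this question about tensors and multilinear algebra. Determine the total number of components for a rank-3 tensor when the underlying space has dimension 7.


The number of components of a rank-r tensor in d dimensions is d^r.
Here d = 7 and r = 3.
7^3 = 343

343


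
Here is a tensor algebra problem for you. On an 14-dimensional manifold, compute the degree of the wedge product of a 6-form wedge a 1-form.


The degree of a wedge product is the sum of the degrees of the individual forms.
Degrees: 6, 1
Total degree = 6 + 1 = 7

7


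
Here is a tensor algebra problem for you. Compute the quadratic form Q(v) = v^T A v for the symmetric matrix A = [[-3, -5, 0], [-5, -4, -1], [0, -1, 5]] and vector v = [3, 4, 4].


First compute Av:
(Av)_1 = -3*3 + -5*4 + 0*4 = -29
(Av)_2 = -5*3 + -4*4 + -1*4 = -35
(Av)_3 = 0*3 + -1*4 + 5*4 = 16
Av = [-29, -35, 16]
Then v^T (Av) = 3*-29 + 4*-35 + 4*16
= -87 + -140 + 64 = -163

-163


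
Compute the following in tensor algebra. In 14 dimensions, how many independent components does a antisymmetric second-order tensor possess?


A antisymmetric rank-2 tensor in d dimensions has d(d-1)/2 independent components.
d = 14
d(d-1)/2 = 14 * 13 / 2 = 182 / 2 = 91

91


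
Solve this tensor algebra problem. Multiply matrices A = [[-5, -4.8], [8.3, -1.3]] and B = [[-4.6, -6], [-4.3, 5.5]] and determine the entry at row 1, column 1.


(AB)_{ij} = sum_k A_{ik} B_{kj}.
For i=1, j=1:
A_{11} * B_{11} = -5 * -4.6 = 23
A_{12} * B_{21} = -4.8 * -4.3 = 20.64
Sum = 23 + 20.64 = 43.64

43.64


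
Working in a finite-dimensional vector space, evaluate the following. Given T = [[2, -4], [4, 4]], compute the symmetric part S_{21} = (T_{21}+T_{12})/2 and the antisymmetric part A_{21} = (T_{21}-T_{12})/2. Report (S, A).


T_{21} = 4
T_{12} = -4
S_{21} = (4 + -4)/2 = 0/2 = 0
A_{21} = (4 - -4)/2 = 8/2 = 4
Check: S + A = 0 + 4 = 4 = T_{21}.

(0, 4)


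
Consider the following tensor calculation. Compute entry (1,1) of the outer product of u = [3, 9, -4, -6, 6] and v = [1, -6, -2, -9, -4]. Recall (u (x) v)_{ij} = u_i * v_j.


The outer product entry T_{ij} = u_i * v_j.
We need i=1, j=1.
u_1 = 3, v_1 = 1
T_{1,1} = 3 * 1 = 3

3


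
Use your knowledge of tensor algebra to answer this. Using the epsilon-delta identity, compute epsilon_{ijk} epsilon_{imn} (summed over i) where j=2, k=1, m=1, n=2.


Using the identity: epsilon_{ijk} epsilon_{imn} = delta_{jm} delta_{kn} - delta_{jn} delta_{km}.
delta_{21} = 0
delta_{12} = 0
delta_{22} = 1
delta_{11} = 1
Result = 0 * 0 - 1 * 1 = 0 - 1 = -1

-1


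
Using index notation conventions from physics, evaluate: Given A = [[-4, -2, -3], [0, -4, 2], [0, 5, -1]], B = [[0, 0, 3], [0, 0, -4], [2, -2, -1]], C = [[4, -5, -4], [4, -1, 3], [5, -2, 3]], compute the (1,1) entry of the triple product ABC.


(ABC)_{11} = sum_m (AB)_{1m} C_{m1}. First compute row 1 of AB.
(AB)_{11} = -4*0 + -2*0 + -3*2 = -6
(AB)_{12} = -4*0 + -2*0 + -3*-2 = 6
(AB)_{13} = -4*3 + -2*-4 + -3*-1 = -1
Now contract with column 1 of C:
(AB)_{11} * C_{11} = -6 * 4 = -24
(AB)_{12} * C_{21} = 6 * 4 = 24
(AB)_{13} * C_{31} = -1 * 5 = -5
(ABC)_{11} = -24 + 24 + -5 = -5

-5


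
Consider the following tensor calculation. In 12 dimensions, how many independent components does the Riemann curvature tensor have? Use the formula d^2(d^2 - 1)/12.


The Riemann tensor in d dimensions has d^2(d^2 - 1)/12 independent components.
d = 12, so d^2 = 144
d^2 - 1 = 143
d^2(d^2 - 1) = 144 * 143 = 20592
Divide by 12: 20592 / 12 = 1716

1716


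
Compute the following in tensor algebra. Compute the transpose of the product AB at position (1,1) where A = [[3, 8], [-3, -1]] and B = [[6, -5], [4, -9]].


(AB)^T_{ij} = (AB)_{ji} = sum_k A_{jk} B_{ki}.
For i=1, j=1 we need (AB)_{11}:
A_{11} * B_{11} = 3 * 6 = 18
A_{12} * B_{21} = 8 * 4 = 32
Sum = 18 + 32 = 50

50


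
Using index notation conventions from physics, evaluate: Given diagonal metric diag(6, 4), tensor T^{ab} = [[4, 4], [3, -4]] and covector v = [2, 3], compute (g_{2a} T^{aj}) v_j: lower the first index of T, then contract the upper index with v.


Step 1: lower the first index. For a diagonal metric, g_{ia} T^{aj} = g_{ii} T^{ij} (no sum on i).
g_{22} = 4
S_2{}^1 = 4 * T^{21} = 4 * 3 = 12
S_2{}^2 = 4 * T^{22} = 4 * -4 = -16
Step 2: contract S_2{}^j with v_j.
S_2{}^1 * v_1 = 12 * 2 = 24
S_2{}^2 * v_2 = -16 * 3 = -48
Result = 24 + -48 = -24

-24


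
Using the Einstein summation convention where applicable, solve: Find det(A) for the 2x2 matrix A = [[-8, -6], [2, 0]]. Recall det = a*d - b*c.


For a 2x2 matrix [[a, b], [c, d]], det = a*d - b*c.
a = -8, b = -6, c = 2, d = 0
a*d = -8 * 0 = 0
b*c = -6 * 2 = -12
det = 0 - -12 = 12

12


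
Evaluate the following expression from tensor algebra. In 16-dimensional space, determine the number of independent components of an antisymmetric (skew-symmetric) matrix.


An antisymmetric rank-2 tensor satisfies A_{ij} = -A_{ji}, so diagonal entries are zero.
The independent components are the upper-triangular entries: C(n, 2) = n(n-1)/2.
n = 16
C(16, 2) = 16 * 15 / 2 = 240 / 2 = 120

120


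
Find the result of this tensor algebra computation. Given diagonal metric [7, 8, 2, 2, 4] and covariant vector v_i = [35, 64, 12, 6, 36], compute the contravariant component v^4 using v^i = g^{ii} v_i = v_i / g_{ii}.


To raise an index with a diagonal metric: v^i = v_i / g_{ii}.
For index 4: v_4 = 6, g_{44} = 2
v^4 = 6 / 2 = 3

3


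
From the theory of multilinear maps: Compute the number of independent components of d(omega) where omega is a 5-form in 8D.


The exterior derivative of a p-form is a (p+1)-form.
Its number of independent components is C(n, p+1).
n = 8, p+1 = 6
C(8, 6) = 28

28


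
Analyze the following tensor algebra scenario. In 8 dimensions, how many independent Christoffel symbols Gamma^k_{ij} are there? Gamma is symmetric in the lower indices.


Christoffel symbols Gamma^k_{ij} are symmetric in i,j, so there are d * d(d+1)/2 independent symbols.
d = 8
d(d+1)/2 = 8 * 9 / 2 = 36
Total = 8 * 36 = 288

288


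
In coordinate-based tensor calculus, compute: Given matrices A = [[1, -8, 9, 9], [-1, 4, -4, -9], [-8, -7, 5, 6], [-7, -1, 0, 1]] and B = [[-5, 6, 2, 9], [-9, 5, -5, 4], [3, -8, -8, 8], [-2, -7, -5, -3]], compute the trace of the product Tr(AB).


Tr(AB) = sum_i (AB)_{ii} where (AB)_{ii} = sum_k A_{ik} B_{ki}.
(AB)_{11} = 1*-5 + -8*-9 + 9*3 + 9*-2 = 76
(AB)_{22} = -1*6 + 4*5 + -4*-8 + -9*-7 = 109
(AB)_{33} = -8*2 + -7*-5 + 5*-8 + 6*-5 = -51
(AB)_{44} = -7*9 + -1*4 + 0*8 + 1*-3 = -70
Tr(AB) = 76 + 109 + -51 + -70 = 64

64


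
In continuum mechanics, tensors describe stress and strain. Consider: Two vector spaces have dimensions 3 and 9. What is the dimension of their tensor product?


The dimension of a tensor product is the product of dimensions.
dim(V) = 3, dim(W) = 9
dim(V (x) W) = 3 * 9 = 27

27


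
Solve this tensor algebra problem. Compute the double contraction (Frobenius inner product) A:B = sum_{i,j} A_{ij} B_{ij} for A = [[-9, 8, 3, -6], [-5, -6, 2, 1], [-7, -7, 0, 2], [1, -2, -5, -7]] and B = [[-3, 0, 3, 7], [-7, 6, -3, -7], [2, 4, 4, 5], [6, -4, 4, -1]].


A:B = sum over all i,j of A_{ij} * B_{ij}.
Row 1: -9*-3=27, 8*0=0, 3*3=9, -6*7=-42 => row sum = -6
Row 2: -5*-7=35, -6*6=-36, 2*-3=-6, 1*-7=-7 => row sum = -14
Row 3: -7*2=-14, -7*4=-28, 0*4=0, 2*5=10 => row sum = -32
Row 4: 1*6=6, -2*-4=8, -5*4=-20, -7*-1=7 => row sum = 1
Total = -6 + -14 + -32 + 1 = -51

-51


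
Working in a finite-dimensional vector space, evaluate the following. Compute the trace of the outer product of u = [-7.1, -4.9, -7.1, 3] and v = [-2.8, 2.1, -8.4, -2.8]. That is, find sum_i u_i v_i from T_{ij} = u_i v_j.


The outer product gives T_{ij} = u_i v_j.
The trace (contraction) is Tr(T) = sum_i T_{ii} = sum_i u_i v_i.
Diagonal entries:
T_{11} = u_1 * v_1 = -7.1 * -2.8 = 19.88
T_{22} = u_2 * v_2 = -4.9 * 2.1 = -10.29
T_{33} = u_3 * v_3 = -7.1 * -8.4 = 59.64
T_{44} = u_4 * v_4 = 3 * -2.8 = -8.4
Tr(T) = 19.88 + -10.29 + 59.64 + -8.4 = 60.83

60.83


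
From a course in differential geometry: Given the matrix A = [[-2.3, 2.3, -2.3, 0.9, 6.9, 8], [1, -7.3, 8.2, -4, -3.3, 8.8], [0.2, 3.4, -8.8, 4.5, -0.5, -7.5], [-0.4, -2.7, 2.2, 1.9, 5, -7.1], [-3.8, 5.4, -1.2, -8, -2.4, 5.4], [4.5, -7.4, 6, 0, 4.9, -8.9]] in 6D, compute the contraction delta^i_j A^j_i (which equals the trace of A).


The contraction (trace) of a rank-2 tensor is the sum of its diagonal elements.
Diagonal entries: A[1,1] = -2.3, A[2,2] = -7.3, A[3,3] = -8.8, A[4,4] = 1.9, A[5,5] = -2.4, A[6,6] = -8.9
Tr(A) = -2.3 + -7.3 + -8.8 + 1.9 + -2.4 + -8.9 = -27.8

-27.8


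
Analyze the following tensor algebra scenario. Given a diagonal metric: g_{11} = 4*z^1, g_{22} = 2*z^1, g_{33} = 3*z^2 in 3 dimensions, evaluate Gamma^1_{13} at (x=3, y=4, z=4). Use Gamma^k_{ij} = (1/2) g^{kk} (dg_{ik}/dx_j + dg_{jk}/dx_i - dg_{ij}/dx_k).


For a diagonal metric, Gamma^k_{ij} = (1/2) g^{kk} (dg_{ik}/dx_j + dg_{jk}/dx_i - dg_{ij}/dx_k).
The metric is diagonal, so g_{ab} = 0 for a != b.
At the given point: g_{11} = 16, g_{22} = 8, g_{33} = 48
g^{11} = 1/16
dg_{11}/dx_3 = dg_{11}/dx_3 = 4
dg_{31}/dx_1 = 0 (off-diagonal)
dg_{13}/dx_1 = 0 (off-diagonal)
Numerator = 4 + 0 - 0 = 4
Gamma^1_{13} = 4 / (2 * 16) = 1/8

1/8


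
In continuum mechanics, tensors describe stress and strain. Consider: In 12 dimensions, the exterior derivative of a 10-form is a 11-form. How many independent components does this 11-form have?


The exterior derivative of a p-form is a (p+1)-form.
Its number of independent components is C(n, p+1).
n = 12, p+1 = 11
C(12, 11) = 12

12


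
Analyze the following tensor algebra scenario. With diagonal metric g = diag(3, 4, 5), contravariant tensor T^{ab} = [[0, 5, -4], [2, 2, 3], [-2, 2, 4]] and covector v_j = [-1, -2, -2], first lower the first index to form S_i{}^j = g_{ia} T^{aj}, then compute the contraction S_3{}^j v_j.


Step 1: lower the first index. For a diagonal metric, g_{ia} T^{aj} = g_{ii} T^{ij} (no sum on i).
g_{33} = 5
S_3{}^1 = 5 * T^{31} = 5 * -2 = -10
S_3{}^2 = 5 * T^{32} = 5 * 2 = 10
S_3{}^3 = 5 * T^{33} = 5 * 4 = 20
Step 2: contract S_3{}^j with v_j.
S_3{}^1 * v_1 = -10 * -1 = 10
S_3{}^2 * v_2 = 10 * -2 = -20
S_3{}^3 * v_3 = 20 * -2 = -40
Result = 10 + -20 + -40 = -50

-50


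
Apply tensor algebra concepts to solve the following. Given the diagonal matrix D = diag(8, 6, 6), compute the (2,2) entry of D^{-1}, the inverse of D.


For a diagonal matrix, the inverse has entries (D^{-1})_{ii} = 1/d_{ii}.
The diagonal entries are: d_{11} = 8, d_{22} = 6, d_{33} = 6
We need (D^{-1})_{22} = 1/d_{22} = 1/6 = 1/6

1/6


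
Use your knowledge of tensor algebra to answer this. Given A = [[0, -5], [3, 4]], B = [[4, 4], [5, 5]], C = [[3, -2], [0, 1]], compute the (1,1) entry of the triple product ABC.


(ABC)_{11} = sum_m (AB)_{1m} C_{m1}. First compute row 1 of AB.
(AB)_{11} = 0*4 + -5*5 = -25
(AB)_{12} = 0*4 + -5*5 = -25
Now contract with column 1 of C:
(AB)_{11} * C_{11} = -25 * 3 = -75
(AB)_{12} * C_{21} = -25 * 0 = 0
(ABC)_{11} = -75 + 0 = -75

-75


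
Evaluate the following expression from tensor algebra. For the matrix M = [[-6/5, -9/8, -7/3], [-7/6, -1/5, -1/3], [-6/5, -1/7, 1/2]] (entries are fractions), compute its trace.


The trace is the sum of diagonal entries.
Diagonal: M[1,1] = -6/5, M[2,2] = -1/5, M[3,3] = 1/2
Tr(M) = -6/5 + -1/5 + 1/2
Computing step by step:
After adding M[1,1]: -6/5
After adding M[2,2]: -7/5
After adding M[3,3]: -9/10
Tr(M) = -9/10

-9/10


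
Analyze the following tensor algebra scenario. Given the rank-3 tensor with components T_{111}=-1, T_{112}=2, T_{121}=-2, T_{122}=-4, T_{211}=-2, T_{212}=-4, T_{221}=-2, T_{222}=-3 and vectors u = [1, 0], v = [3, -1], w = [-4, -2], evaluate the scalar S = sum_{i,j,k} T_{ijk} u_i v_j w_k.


S = sum over i,j,k of T_{ijk} u_i v_j w_k. Expanding all 8 terms:
T_{111}*u_1*v_1*w_1 = -1*1*3*-4 = 12  (running total: 12)
T_{112}*u_1*v_1*w_2 = 2*1*3*-2 = -12  (running total: 0)
T_{121}*u_1*v_2*w_1 = -2*1*-1*-4 = -8  (running total: -8)
T_{122}*u_1*v_2*w_2 = -4*1*-1*-2 = -8  (running total: -16)
T_{211}*u_2*v_1*w_1 = -2*0*3*-4 = 0  (running total: -16)
T_{212}*u_2*v_1*w_2 = -4*0*3*-2 = 0  (running total: -16)
T_{221}*u_2*v_2*w_1 = -2*0*-1*-4 = 0  (running total: -16)
T_{222}*u_2*v_2*w_2 = -3*0*-1*-2 = 0  (running total: -16)
S = -16

-16
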